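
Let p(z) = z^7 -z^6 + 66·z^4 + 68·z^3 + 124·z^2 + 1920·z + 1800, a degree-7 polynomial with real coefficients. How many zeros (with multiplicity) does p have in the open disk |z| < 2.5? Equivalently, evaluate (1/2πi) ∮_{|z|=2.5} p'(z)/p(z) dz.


The zeros of p are: (-3 + 1i), (-3 - 1i), (3 + 3i), (3 - 3i), -1, (1 + 3i), (1 - 3i).
Their magnitudes are: 3.162, 3.162, 4.243, 4.243, 1, 3.162, 3.162.
Zeros with |z| < R = 2.5: -1.
Count = 1.
By the argument principle, (1/2πi) ∮_{|z|=R} p'(z)/p(z) dz equals exactly this count.

Number of zeros inside |z| < 2.5: 1.


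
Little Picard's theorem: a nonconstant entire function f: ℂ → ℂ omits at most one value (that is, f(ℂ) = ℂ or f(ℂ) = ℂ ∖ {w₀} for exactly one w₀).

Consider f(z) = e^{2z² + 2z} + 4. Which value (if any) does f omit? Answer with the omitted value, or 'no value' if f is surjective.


Little Picard bounds the complement of f(ℂ) to at most one point.
The exponent g(z) = 2z² + 2z is a nonconstant polynomial, hence surjective onto ℂ. So e^{g(z)} takes every value in {e^w : w ∈ ℂ} = ℂ ∖ {0}. Adding 4 shifts the range to ℂ ∖ {4}. f omits exactly 4.

Omitted value: 4.


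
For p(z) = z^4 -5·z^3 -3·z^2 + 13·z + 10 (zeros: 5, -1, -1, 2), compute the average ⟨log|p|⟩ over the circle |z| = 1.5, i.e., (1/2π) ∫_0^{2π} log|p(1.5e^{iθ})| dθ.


Zeros: -1, -1, 2, 5; r = 1.5.
Inside |z| < r: -1, -1. Outside (|z| ≥ r): 2, 5.
p(0) = 10, so log|p(0)| = log(10) = 2.3026.
Apply Jensen: I(r) = log|p(0)| + Σ_k log(r/|z_k|), summed over zeros inside |z| < r.
  log(r/|z_k|) for z_k = -1: log(1.5/1) = 0.4055
  log(r/|z_k|) for z_k = -1: log(1.5/1) = 0.4055
  Outside zeros (2, 5) contribute nothing to the Jensen sum.
Sum over inside zeros: 0.8109.
I(r) = log|p(0)| + (inside sum) = 2.3026 + 0.8109 = 3.1135.
Note: since some zeros are outside |z| ≤ r, the simplified n·log(r) form does NOT apply — only the inside zeros contribute.

I(r) ≈ 3.1135.


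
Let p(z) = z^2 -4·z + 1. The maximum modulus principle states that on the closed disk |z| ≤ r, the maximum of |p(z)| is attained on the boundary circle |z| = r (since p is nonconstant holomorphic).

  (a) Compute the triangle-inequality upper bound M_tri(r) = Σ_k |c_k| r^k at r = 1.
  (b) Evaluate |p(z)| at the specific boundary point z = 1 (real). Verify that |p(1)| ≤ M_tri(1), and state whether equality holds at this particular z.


Coefficients: c_0 = 1, c_1 = -4, c_2 = 1. Radius r = 1.
Part (a). Triangle bound: M_tri(r) = Σ_k |c_k| r^k
  = |1|·1^0 + |-4|·1^1 + |1|·1^2
  = 1 + 4 + 1 = 6.
This bounds M(r) := max_{|z|=r} |p(z)| from above; equality holds iff all terms c_k z^k can be made to align in phase at a single z on |z|=r.
Part (b). At z = 1 (real, on the circle |z| = r):
  p(1) = (1)·1^0 + (-4)·1^1 + (1)·1^2 = -2.
  |p(1)| = 2.
Check: |p(1)| = 2 ≤ 6 = M_tri(1). ✓ Equality does not hold at z = 1 (the coefficients have mixed signs, so the terms do not all align in phase there).

M_tri(1) = 6; |p(1)| = 2; equality at z=1: no.


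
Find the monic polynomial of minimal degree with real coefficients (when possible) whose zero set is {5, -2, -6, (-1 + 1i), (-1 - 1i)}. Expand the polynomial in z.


The polynomial is p(z) = ∏_{α ∈ S} (z − α), where S = {5, -2, -6, (-1 + 1i), (-1 - 1i)}.
Expanding the product yields: p(z) = z^5 + 5·z^4 -20·z^3 -110·z^2 -176·z -120.
Note conjugate pairs combine to real quadratics: (z − (-1+1i))(z − (-1−1i)) = z² + 2z + 2.
The resulting polynomial has degree 5 and real coefficients as required.

p(z) = z^5 + 5·z^4 -20·z^3 -110·z^2 -176·z -120.


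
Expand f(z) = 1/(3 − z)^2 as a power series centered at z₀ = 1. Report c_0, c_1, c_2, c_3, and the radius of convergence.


Let w = z − z₀, so z = z₀ + w.
Then 3 − z = 3 − (z₀ + w) = (3 − z₀) − w = 2 − w.
f(z) = 1/(2 − w)^2 = (1/(2)^2) · (1 − w/(2))^{−2}.
By the binomial series (1−u)^{−2} = Σ_{n≥0} C(n+1, 1) u^n for |u|<1, with u = w/(2):
  c_n = C(n+1, 1) / (2)^(n+2).
  c_0 = 1/(2)^2 = 1/4.
  c_1 = 2/(2)^3 = 1/4.
  c_2 = 3/(2)^4 = 3/16.
  c_3 = 4/(2)^5 = 1/8.
The series is valid for |w/d| < 1, i.e. |z − z₀| < |d|.
Radius of convergence: R = |3 − z₀| = |2| = 2 (distance from z₀ to the singularity z = 3).

c_0 = 1/4, c_1 = 1/4, c_2 = 3/16, c_3 = 1/8; R = 2.


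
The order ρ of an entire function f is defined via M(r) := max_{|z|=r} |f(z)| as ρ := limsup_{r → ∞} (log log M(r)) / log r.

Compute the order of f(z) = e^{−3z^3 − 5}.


|e^{−3z^3 − 5}| = e^{Re(-3·z^3) + -5} ≤ e^{3|z|^3 + -5} = e^{3r^3 + -5} on |z| = r, so ρ ≤ 3. Choosing z on |z|=r so that -3·z^3 is real positive (always possible by picking arg z appropriately) gives |f(z)| = e^{3r^3 + -5}, matching the bound. The additive constant -5 does not affect log log M(r) ~ 3·log r. Hence ρ = 3.
Therefore ρ = 3.

Order ρ = 3.


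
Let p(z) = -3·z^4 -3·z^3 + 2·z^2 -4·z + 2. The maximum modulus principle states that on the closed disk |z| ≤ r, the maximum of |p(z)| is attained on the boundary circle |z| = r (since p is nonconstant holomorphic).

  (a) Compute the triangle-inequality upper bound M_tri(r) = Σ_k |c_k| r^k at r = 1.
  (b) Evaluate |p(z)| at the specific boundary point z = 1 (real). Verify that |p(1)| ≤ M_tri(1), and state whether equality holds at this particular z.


Coefficients: c_0 = 2, c_1 = -4, c_2 = 2, c_3 = -3, c_4 = -3. Radius r = 1.
Part (a). Triangle bound: M_tri(r) = Σ_k |c_k| r^k
  = |2|·1^0 + |-4|·1^1 + |2|·1^2 + |-3|·1^3 + |-3|·1^4
  = 2 + 4 + 2 + 3 + 3 = 14.
This bounds M(r) := max_{|z|=r} |p(z)| from above; equality holds iff all terms c_k z^k can be made to align in phase at a single z on |z|=r.
Part (b). At z = 1 (real, on the circle |z| = r):
  p(1) = (2)·1^0 + (-4)·1^1 + (2)·1^2 + (-3)·1^3 + (-3)·1^4 = -6.
  |p(1)| = 6.
Check: |p(1)| = 6 ≤ 14 = M_tri(1). ✓ Equality does not hold at z = 1 (the coefficients have mixed signs, so the terms do not all align in phase there).

M_tri(1) = 14; |p(1)| = 6; equality at z=1: no.


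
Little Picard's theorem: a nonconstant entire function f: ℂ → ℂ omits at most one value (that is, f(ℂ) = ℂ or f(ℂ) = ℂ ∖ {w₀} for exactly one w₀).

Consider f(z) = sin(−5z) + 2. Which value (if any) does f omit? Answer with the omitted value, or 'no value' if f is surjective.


Little Picard bounds the complement of f(ℂ) to at most one point.
sin is entire and surjective onto ℂ: for every w ∈ ℂ, sin(ζ) = w has a solution ζ ∈ ℂ (e.g., via the complex inverse arcsin). With ζ = −5z this gives z = ζ/(-5). Then 1·sin(−5z) takes every value in 1·ℂ = ℂ, and adding 2 is a bijection of ℂ. So f is surjective and omits no value. (Note: only on the real line is sin bounded by [−1, 1].)

Omitted value: no value.


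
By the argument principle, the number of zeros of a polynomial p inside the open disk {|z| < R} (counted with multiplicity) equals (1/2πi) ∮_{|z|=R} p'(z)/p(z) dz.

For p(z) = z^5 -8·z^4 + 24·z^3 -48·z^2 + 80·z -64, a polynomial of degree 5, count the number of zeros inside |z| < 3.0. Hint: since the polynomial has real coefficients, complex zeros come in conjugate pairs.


The zeros of p are: 2, 4, 2, (0 + 2i), (0 - 2i).
Their magnitudes are: 2, 4, 2, 2, 2.
Zeros with |z| < R = 3.0: 2, 2, (0 + 2i), (0 - 2i).
Count = 4.
By the argument principle, (1/2πi) ∮_{|z|=R} p'(z)/p(z) dz equals exactly this count.

Number of zeros inside |z| < 3.0: 4.


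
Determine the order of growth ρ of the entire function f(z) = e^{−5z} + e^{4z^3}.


Each summand is entire of order 1 and 3 respectively (as in the single-exponential case). The order of a sum is at most the max of the orders, so ρ ≤ 3. For the lower bound: on |z|=r choose arg z so that 4z^3 is real positive; then |e^{4z^3}| = e^{4r^3} while |e^{-5z}| ≤ e^{5r^1} = o(e^{4r^3}). So |f| ≥ e^{4r^3}(1 − o(1)) and ρ ≥ 3. Hence ρ = max(1, 3) = 3.
Therefore ρ = 3.

Order ρ = 3.


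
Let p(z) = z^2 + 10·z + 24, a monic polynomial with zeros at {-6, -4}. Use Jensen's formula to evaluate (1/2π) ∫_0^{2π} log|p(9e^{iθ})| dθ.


Zeros: -6, -4; r = 9.
Inside |z| < r: -6, -4. Outside (|z| ≥ r): ∅.
p(0) = 24, so log|p(0)| = log(24) = 3.1781.
Apply Jensen: I(r) = log|p(0)| + Σ_k log(r/|z_k|), summed over zeros inside |z| < r.
  log(r/|z_k|) for z_k = -6: log(9/6) = 0.4055
  log(r/|z_k|) for z_k = -4: log(9/4) = 0.8109
Sum over inside zeros: 1.2164.
I(r) = log|p(0)| + (inside sum) = 3.1781 + 1.2164 = 4.3944.
Closed form (all zeros inside, monic): I(r) = n·log(r) = 2·log(9) = 4.3944. ✓

I(r) ≈ 4.3944.


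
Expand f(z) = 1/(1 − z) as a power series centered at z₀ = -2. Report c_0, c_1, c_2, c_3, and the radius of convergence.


Let w = z − z₀, so z = z₀ + w.
Then 1 − z = 1 − (z₀ + w) = (1 − z₀) − w = 3 − w.
f(z) = 1/(3 − w) = (1/(3)) · 1/(1 − w/(3)) = Σ_{n≥0} w^n / (3)^(n+1).
So c_n = 1/(3)^(n+1):
  c_0 = 1/(3)^1 = 1/3.
  c_1 = 1/(3)^2 = 1/9.
  c_2 = 1/(3)^3 = 1/27.
  c_3 = 1/(3)^4 = 1/81.
The series is valid for |w/d| < 1, i.e. |z − z₀| < |d|.
Radius of convergence: R = |1 − z₀| = |3| = 3 (distance from z₀ to the singularity z = 1).

c_0 = 1/3, c_1 = 1/9, c_2 = 1/27, c_3 = 1/81; R = 3.


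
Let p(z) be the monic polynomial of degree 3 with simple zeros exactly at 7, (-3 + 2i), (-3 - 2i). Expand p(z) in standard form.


The polynomial is p(z) = ∏_{α ∈ S} (z − α), where S = {7, (-3 + 2i), (-3 - 2i)}.
Expanding the product yields: p(z) = z^3 -z^2 -29·z -91.
Note conjugate pairs combine to real quadratics: (z − (-3+2i))(z − (-3−2i)) = z² + 6z + 13.
The resulting polynomial has degree 3 and real coefficients as required.

p(z) = z^3 -z^2 -29·z -91.


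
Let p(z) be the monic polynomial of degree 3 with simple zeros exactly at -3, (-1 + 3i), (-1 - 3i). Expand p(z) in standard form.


The polynomial is p(z) = ∏_{α ∈ S} (z − α), where S = {-3, (-1 + 3i), (-1 - 3i)}.
Expanding the product yields: p(z) = z^3 + 5·z^2 + 16·z + 30.
Note conjugate pairs combine to real quadratics: (z − (-1+3i))(z − (-1−3i)) = z² + 2z + 10.
The resulting polynomial has degree 3 and real coefficients as required.

p(z) = z^3 + 5·z^2 + 16·z + 30.


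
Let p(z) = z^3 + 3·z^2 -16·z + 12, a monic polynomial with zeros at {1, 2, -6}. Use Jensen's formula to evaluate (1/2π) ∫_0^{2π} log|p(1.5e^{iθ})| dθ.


Zeros: -6, 1, 2; r = 1.5.
Inside |z| < r: 1. Outside (|z| ≥ r): -6, 2.
p(0) = 12, so log|p(0)| = log(12) = 2.4849.
Apply Jensen: I(r) = log|p(0)| + Σ_k log(r/|z_k|), summed over zeros inside |z| < r.
  log(r/|z_k|) for z_k = 1: log(1.5/1) = 0.4055
  Outside zeros (-6, 2) contribute nothing to the Jensen sum.
Sum over inside zeros: 0.4055.
I(r) = log|p(0)| + (inside sum) = 2.4849 + 0.4055 = 2.8904.
Note: since some zeros are outside |z| ≤ r, the simplified n·log(r) form does NOT apply — only the inside zeros contribute.

I(r) ≈ 2.8904.


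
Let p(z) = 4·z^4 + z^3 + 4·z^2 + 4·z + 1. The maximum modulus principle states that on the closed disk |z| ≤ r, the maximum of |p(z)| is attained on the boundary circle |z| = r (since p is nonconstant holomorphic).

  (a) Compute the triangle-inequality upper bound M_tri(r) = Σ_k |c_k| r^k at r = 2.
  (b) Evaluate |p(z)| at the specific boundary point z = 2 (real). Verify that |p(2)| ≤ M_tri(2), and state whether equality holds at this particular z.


Coefficients: c_0 = 1, c_1 = 4, c_2 = 4, c_3 = 1, c_4 = 4. Radius r = 2.
Part (a). Triangle bound: M_tri(r) = Σ_k |c_k| r^k
  = |1|·2^0 + |4|·2^1 + |4|·2^2 + |1|·2^3 + |4|·2^4
  = 1 + 8 + 16 + 8 + 64 = 97.
This bounds M(r) := max_{|z|=r} |p(z)| from above; equality holds iff all terms c_k z^k can be made to align in phase at a single z on |z|=r.
Part (b). At z = 2 (real, on the circle |z| = r):
  p(2) = (1)·2^0 + (4)·2^1 + (4)·2^2 + (1)·2^3 + (4)·2^4 = 97.
  |p(2)| = 97.
Since all nonzero coefficients share the same sign, |p(2)| = 97 = M_tri(2); the triangle bound is attained at z = 2, so in fact M(r) = 97.

M_tri(2) = 97; |p(2)| = 97; equality at z=2: yes.


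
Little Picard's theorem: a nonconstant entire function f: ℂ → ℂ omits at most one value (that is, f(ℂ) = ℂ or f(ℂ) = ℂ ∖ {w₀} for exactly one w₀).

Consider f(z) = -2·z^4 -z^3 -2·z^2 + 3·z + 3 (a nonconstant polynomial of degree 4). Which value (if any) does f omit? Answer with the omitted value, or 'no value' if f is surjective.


Little Picard bounds the complement of f(ℂ) to at most one point.
For every w ∈ ℂ, the equation p(z) − w = 0 is a nonconstant polynomial in z and hence has at least one root by the fundamental theorem of algebra. So p is surjective onto ℂ, omitting no value.

Omitted value: no value.


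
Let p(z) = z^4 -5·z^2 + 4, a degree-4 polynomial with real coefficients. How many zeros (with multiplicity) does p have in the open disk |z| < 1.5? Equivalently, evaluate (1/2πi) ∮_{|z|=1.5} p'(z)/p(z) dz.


The zeros of p are: 2, -1, -2, 1.
Their magnitudes are: 2, 1, 2, 1.
Zeros with |z| < R = 1.5: -1, 1.
Count = 2.
By the argument principle, (1/2πi) ∮_{|z|=R} p'(z)/p(z) dz equals exactly this count.

Number of zeros inside |z| < 1.5: 2.


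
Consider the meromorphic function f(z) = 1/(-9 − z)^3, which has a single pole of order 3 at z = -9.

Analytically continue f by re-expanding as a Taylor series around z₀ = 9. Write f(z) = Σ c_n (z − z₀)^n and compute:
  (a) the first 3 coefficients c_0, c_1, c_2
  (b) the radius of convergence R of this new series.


Let w = z − z₀, so z = z₀ + w.
Then -9 − z = -9 − (z₀ + w) = (-9 − z₀) − w = -18 − w.
f(z) = 1/(-18 − w)^3 = (1/(-18)^3) · (1 − w/(-18))^{−3}.
By the binomial series (1−u)^{−3} = Σ_{n≥0} C(n+2, 2) u^n for |u|<1, with u = w/(-18):
  c_n = C(n+2, 2) / (-18)^(n+3).
  c_0 = 1/(-18)^3 = -1/5832.
  c_1 = 3/(-18)^4 = 1/34992.
  c_2 = 6/(-18)^5 = -1/314928.
The series is valid for |w/d| < 1, i.e. |z − z₀| < |d|.
Radius of convergence: R = |-9 − z₀| = |-18| = 18 (distance from z₀ to the singularity z = -9).

c_0 = -1/5832, c_1 = 1/34992, c_2 = -1/314928; R = 18.


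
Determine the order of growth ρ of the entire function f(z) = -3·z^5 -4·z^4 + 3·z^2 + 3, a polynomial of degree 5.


|f(z)| ≤ Σ|c_k|·r^k = O(r^5) as r → ∞. Polynomial growth is O(e^{r^ε}) for every ε > 0 (since r^5/e^{r^ε} → 0), so ρ ≤ ε for all ε > 0, i.e. ρ = 0. Every nonconstant polynomial has order 0.
Therefore ρ = 0.

Order ρ = 0.


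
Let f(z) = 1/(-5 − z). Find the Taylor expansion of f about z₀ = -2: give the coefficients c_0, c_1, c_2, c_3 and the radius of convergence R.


Let w = z − z₀, so z = z₀ + w.
Then -5 − z = -5 − (z₀ + w) = (-5 − z₀) − w = -3 − w.
f(z) = 1/(-3 − w) = (1/(-3)) · 1/(1 − w/(-3)) = Σ_{n≥0} w^n / (-3)^(n+1).
So c_n = 1/(-3)^(n+1):
  c_0 = 1/(-3)^1 = -1/3.
  c_1 = 1/(-3)^2 = 1/9.
  c_2 = 1/(-3)^3 = -1/27.
  c_3 = 1/(-3)^4 = 1/81.
The series is valid for |w/d| < 1, i.e. |z − z₀| < |d|.
Radius of convergence: R = |-5 − z₀| = |-3| = 3 (distance from z₀ to the singularity z = -5).

c_0 = -1/3, c_1 = 1/9, c_2 = -1/27, c_3 = 1/81; R = 3.


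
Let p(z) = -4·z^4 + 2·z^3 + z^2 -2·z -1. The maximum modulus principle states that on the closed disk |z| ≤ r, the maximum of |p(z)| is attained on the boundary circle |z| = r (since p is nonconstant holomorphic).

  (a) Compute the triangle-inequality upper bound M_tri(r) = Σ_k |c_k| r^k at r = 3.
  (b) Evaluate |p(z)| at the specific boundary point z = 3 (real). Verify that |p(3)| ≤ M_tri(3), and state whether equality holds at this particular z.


Coefficients: c_0 = -1, c_1 = -2, c_2 = 1, c_3 = 2, c_4 = -4. Radius r = 3.
Part (a). Triangle bound: M_tri(r) = Σ_k |c_k| r^k
  = |-1|·3^0 + |-2|·3^1 + |1|·3^2 + |2|·3^3 + |-4|·3^4
  = 1 + 6 + 9 + 54 + 324 = 394.
This bounds M(r) := max_{|z|=r} |p(z)| from above; equality holds iff all terms c_k z^k can be made to align in phase at a single z on |z|=r.
Part (b). At z = 3 (real, on the circle |z| = r):
  p(3) = (-1)·3^0 + (-2)·3^1 + (1)·3^2 + (2)·3^3 + (-4)·3^4 = -268.
  |p(3)| = 268.
Check: |p(3)| = 268 ≤ 394 = M_tri(3). ✓ Equality does not hold at z = 3 (the coefficients have mixed signs, so the terms do not all align in phase there).

M_tri(3) = 394; |p(3)| = 268; equality at z=3: no.


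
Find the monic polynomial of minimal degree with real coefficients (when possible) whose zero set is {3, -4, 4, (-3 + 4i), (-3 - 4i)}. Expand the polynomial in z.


The polynomial is p(z) = ∏_{α ∈ S} (z − α), where S = {3, -4, 4, (-3 + 4i), (-3 - 4i)}.
Expanding the product yields: p(z) = z^5 + 3·z^4 -9·z^3 -123·z^2 -112·z + 1200.
Note conjugate pairs combine to real quadratics: (z − (-3+4i))(z − (-3−4i)) = z² + 6z + 25.
The resulting polynomial has degree 5 and real coefficients as required.

p(z) = z^5 + 3·z^4 -9·z^3 -123·z^2 -112·z + 1200.


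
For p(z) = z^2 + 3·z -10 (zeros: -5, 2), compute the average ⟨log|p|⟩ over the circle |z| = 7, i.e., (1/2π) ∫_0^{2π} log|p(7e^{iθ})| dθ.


Zeros: -5, 2; r = 7.
Inside |z| < r: -5, 2. Outside (|z| ≥ r): ∅.
p(0) = -10, so log|p(0)| = log(10) = 2.3026.
Apply Jensen: I(r) = log|p(0)| + Σ_k log(r/|z_k|), summed over zeros inside |z| < r.
  log(r/|z_k|) for z_k = -5: log(7/5) = 0.3365
  log(r/|z_k|) for z_k = 2: log(7/2) = 1.2528
Sum over inside zeros: 1.5892.
I(r) = log|p(0)| + (inside sum) = 2.3026 + 1.5892 = 3.8918.
Closed form (all zeros inside, monic): I(r) = n·log(r) = 2·log(7) = 3.8918. ✓

I(r) ≈ 3.8918.


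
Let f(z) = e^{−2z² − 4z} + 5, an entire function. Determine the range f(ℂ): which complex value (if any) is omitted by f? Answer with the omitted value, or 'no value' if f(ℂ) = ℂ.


Little Picard bounds the complement of f(ℂ) to at most one point.
The exponent g(z) = −2z² − 4z is a nonconstant polynomial, hence surjective onto ℂ. So e^{g(z)} takes every value in {e^w : w ∈ ℂ} = ℂ ∖ {0}. Adding 5 shifts the range to ℂ ∖ {5}. f omits exactly 5.

Omitted value: 5.


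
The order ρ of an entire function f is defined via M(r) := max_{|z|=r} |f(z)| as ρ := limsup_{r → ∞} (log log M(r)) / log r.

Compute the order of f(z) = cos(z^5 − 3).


Write cos(w) = (e^{iw} ± e^{−iw})/(2 or 2i), so |cos(w)| ≤ e^{|w|}. With w = z^5 − 3, |w| ≤ 1r^5 + 3 on |z|=r, giving M(r) ≤ e^{1r^5 + 3} and ρ ≤ 5. For the lower bound, choose z on |z|=r with 1z^5 purely imaginary of modulus 1r^5; then |cos(z^5 − 3)| grows like e^{1r^5}/2, so ρ ≥ 5. Hence ρ = 5.
Therefore ρ = 5.

Order ρ = 5.


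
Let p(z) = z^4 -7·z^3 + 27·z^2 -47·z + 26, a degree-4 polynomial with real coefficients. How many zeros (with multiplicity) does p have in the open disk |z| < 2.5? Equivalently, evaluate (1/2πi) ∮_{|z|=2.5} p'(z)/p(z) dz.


The zeros of p are: (2 + 3i), (2 - 3i), 2, 1.
Their magnitudes are: 3.606, 3.606, 2, 1.
Zeros with |z| < R = 2.5: 2, 1.
Count = 2.
By the argument principle, (1/2πi) ∮_{|z|=R} p'(z)/p(z) dz equals exactly this count.

Number of zeros inside |z| < 2.5: 2.


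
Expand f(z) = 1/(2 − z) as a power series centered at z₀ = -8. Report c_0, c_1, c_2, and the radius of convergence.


Let w = z − z₀, so z = z₀ + w.
Then 2 − z = 2 − (z₀ + w) = (2 − z₀) − w = 10 − w.
f(z) = 1/(10 − w) = (1/(10)) · 1/(1 − w/(10)) = Σ_{n≥0} w^n / (10)^(n+1).
So c_n = 1/(10)^(n+1):
  c_0 = 1/(10)^1 = 1/10.
  c_1 = 1/(10)^2 = 1/100.
  c_2 = 1/(10)^3 = 1/1000.
The series is valid for |w/d| < 1, i.e. |z − z₀| < |d|.
Radius of convergence: R = |2 − z₀| = |10| = 10 (distance from z₀ to the singularity z = 2).

c_0 = 1/10, c_1 = 1/100, c_2 = 1/1000; R = 10.


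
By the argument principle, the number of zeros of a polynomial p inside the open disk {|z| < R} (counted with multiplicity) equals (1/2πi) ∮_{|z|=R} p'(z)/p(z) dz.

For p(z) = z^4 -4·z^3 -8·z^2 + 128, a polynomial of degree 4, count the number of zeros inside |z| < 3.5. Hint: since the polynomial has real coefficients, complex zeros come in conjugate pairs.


The zeros of p are: 4, (-2 + 2i), (-2 - 2i), 4.
Their magnitudes are: 4, 2.828, 2.828, 4.
Zeros with |z| < R = 3.5: (-2 + 2i), (-2 - 2i).
Count = 2.
By the argument principle, (1/2πi) ∮_{|z|=R} p'(z)/p(z) dz equals exactly this count.

Number of zeros inside |z| < 3.5: 2.


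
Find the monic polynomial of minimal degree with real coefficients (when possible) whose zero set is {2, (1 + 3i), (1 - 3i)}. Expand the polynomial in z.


The polynomial is p(z) = ∏_{α ∈ S} (z − α), where S = {2, (1 + 3i), (1 - 3i)}.
Expanding the product yields: p(z) = z^3 -4·z^2 + 14·z -20.
Note conjugate pairs combine to real quadratics: (z − (1+3i))(z − (1−3i)) = z² − 2z + 10.
The resulting polynomial has degree 3 and real coefficients as required.

p(z) = z^3 -4·z^2 + 14·z -20.


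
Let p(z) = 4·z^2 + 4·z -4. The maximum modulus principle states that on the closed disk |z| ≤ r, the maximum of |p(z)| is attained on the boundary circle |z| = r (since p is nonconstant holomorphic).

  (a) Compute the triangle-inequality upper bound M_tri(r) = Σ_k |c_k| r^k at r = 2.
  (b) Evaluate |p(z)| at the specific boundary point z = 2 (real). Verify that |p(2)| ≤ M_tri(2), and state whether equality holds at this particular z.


Coefficients: c_0 = -4, c_1 = 4, c_2 = 4. Radius r = 2.
Part (a). Triangle bound: M_tri(r) = Σ_k |c_k| r^k
  = |-4|·2^0 + |4|·2^1 + |4|·2^2
  = 4 + 8 + 16 = 28.
This bounds M(r) := max_{|z|=r} |p(z)| from above; equality holds iff all terms c_k z^k can be made to align in phase at a single z on |z|=r.
Part (b). At z = 2 (real, on the circle |z| = r):
  p(2) = (-4)·2^0 + (4)·2^1 + (4)·2^2 = 20.
  |p(2)| = 20.
Check: |p(2)| = 20 ≤ 28 = M_tri(2). ✓ Equality does not hold at z = 2 (the coefficients have mixed signs, so the terms do not all align in phase there).

M_tri(2) = 28; |p(2)| = 20; equality at z=2: no.


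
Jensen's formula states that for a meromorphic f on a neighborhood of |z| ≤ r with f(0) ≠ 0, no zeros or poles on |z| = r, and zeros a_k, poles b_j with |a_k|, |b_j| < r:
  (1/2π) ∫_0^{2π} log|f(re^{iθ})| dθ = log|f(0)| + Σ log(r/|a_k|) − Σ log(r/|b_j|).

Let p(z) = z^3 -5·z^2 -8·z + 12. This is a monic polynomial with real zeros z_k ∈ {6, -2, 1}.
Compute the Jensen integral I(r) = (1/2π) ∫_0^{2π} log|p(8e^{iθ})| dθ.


Zeros: -2, 1, 6; r = 8.
Inside |z| < r: -2, 1, 6. Outside (|z| ≥ r): ∅.
p(0) = 12, so log|p(0)| = log(12) = 2.4849.
Apply Jensen: I(r) = log|p(0)| + Σ_k log(r/|z_k|), summed over zeros inside |z| < r.
  log(r/|z_k|) for z_k = 6: log(8/6) = 0.2877
  log(r/|z_k|) for z_k = -2: log(8/2) = 1.3863
  log(r/|z_k|) for z_k = 1: log(8/1) = 2.0794
Sum over inside zeros: 3.7534.
I(r) = log|p(0)| + (inside sum) = 2.4849 + 3.7534 = 6.2383.
Closed form (all zeros inside, monic): I(r) = n·log(r) = 3·log(8) = 6.2383. ✓

I(r) ≈ 6.2383.


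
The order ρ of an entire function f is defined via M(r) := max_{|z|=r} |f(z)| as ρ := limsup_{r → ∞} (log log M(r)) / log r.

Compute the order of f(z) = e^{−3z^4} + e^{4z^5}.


Each summand is entire of order 4 and 5 respectively (as in the single-exponential case). The order of a sum is at most the max of the orders, so ρ ≤ 5. For the lower bound: on |z|=r choose arg z so that 4z^5 is real positive; then |e^{4z^5}| = e^{4r^5} while |e^{-3z^4}| ≤ e^{3r^4} = o(e^{4r^5}). So |f| ≥ e^{4r^5}(1 − o(1)) and ρ ≥ 5. Hence ρ = max(4, 5) = 5.
Therefore ρ = 5.

Order ρ = 5.


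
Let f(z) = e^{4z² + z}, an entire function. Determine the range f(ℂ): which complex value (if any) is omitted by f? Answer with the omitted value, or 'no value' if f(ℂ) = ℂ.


Little Picard bounds the complement of f(ℂ) to at most one point.
The exponent g(z) = 4z² + z is a nonconstant polynomial, hence surjective onto ℂ. So e^{g(z)} takes every value in {e^w : w ∈ ℂ} = ℂ ∖ {0}. Adding 0 shifts the range to ℂ ∖ {0}. f omits exactly 0.

Omitted value: 0.


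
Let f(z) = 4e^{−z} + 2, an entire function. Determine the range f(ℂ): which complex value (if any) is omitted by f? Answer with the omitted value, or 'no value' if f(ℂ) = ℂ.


Little Picard bounds the complement of f(ℂ) to at most one point.
e^{−z} is never zero on ℂ, so 4·e^{−z} takes every value in ℂ ∖ {0}. Adding 2 shifts the range to ℂ ∖ {2}. Thus f omits exactly the value 2.

Omitted value: 2.


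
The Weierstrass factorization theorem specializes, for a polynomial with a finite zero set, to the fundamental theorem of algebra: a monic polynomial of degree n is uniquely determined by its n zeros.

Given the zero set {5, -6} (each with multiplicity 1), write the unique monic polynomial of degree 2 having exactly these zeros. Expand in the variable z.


The polynomial is p(z) = ∏_{α ∈ S} (z − α), where S = {5, -6}.
Expanding the product yields: p(z) = z^2 + z -30.
The resulting polynomial has degree 2 and real coefficients as required.

p(z) = z^2 + z -30.


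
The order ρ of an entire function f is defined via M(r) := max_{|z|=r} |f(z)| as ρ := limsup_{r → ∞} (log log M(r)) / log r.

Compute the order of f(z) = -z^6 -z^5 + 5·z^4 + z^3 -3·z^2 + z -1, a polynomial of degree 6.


|f(z)| ≤ Σ|c_k|·r^k = O(r^6) as r → ∞. Polynomial growth is O(e^{r^ε}) for every ε > 0 (since r^6/e^{r^ε} → 0), so ρ ≤ ε for all ε > 0, i.e. ρ = 0. Every nonconstant polynomial has order 0.
Therefore ρ = 0.

Order ρ = 0.


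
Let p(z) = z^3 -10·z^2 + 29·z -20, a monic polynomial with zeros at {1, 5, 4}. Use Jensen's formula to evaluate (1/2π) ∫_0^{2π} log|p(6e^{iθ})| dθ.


Zeros: 1, 4, 5; r = 6.
Inside |z| < r: 1, 4, 5. Outside (|z| ≥ r): ∅.
p(0) = -20, so log|p(0)| = log(20) = 2.9957.
Apply Jensen: I(r) = log|p(0)| + Σ_k log(r/|z_k|), summed over zeros inside |z| < r.
  log(r/|z_k|) for z_k = 1: log(6/1) = 1.7918
  log(r/|z_k|) for z_k = 5: log(6/5) = 0.1823
  log(r/|z_k|) for z_k = 4: log(6/4) = 0.4055
Sum over inside zeros: 2.3795.
I(r) = log|p(0)| + (inside sum) = 2.9957 + 2.3795 = 5.3753.
Closed form (all zeros inside, monic): I(r) = n·log(r) = 3·log(6) = 5.3753. ✓

I(r) ≈ 5.3753.


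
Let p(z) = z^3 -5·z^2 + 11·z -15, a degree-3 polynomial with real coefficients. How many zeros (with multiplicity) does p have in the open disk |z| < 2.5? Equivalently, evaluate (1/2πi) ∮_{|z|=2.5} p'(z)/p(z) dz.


The zeros of p are: 3, (1 + 2i), (1 - 2i).
Their magnitudes are: 3, 2.236, 2.236.
Zeros with |z| < R = 2.5: (1 + 2i), (1 - 2i).
Count = 2.
By the argument principle, (1/2πi) ∮_{|z|=R} p'(z)/p(z) dz equals exactly this count.

Number of zeros inside |z| < 2.5: 2.


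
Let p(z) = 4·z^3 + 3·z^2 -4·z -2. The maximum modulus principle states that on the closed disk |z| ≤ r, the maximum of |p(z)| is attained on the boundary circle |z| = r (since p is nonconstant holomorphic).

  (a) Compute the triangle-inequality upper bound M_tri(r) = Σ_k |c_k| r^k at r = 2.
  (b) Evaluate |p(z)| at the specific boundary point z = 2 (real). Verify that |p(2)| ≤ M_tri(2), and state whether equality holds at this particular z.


Coefficients: c_0 = -2, c_1 = -4, c_2 = 3, c_3 = 4. Radius r = 2.
Part (a). Triangle bound: M_tri(r) = Σ_k |c_k| r^k
  = |-2|·2^0 + |-4|·2^1 + |3|·2^2 + |4|·2^3
  = 2 + 8 + 12 + 32 = 54.
This bounds M(r) := max_{|z|=r} |p(z)| from above; equality holds iff all terms c_k z^k can be made to align in phase at a single z on |z|=r.
Part (b). At z = 2 (real, on the circle |z| = r):
  p(2) = (-2)·2^0 + (-4)·2^1 + (3)·2^2 + (4)·2^3 = 34.
  |p(2)| = 34.
Check: |p(2)| = 34 ≤ 54 = M_tri(2). ✓ Equality does not hold at z = 2 (the coefficients have mixed signs, so the terms do not all align in phase there).

M_tri(2) = 54; |p(2)| = 34; equality at z=2: no.


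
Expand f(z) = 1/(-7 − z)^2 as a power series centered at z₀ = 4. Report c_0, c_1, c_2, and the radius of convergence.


Let w = z − z₀, so z = z₀ + w.
Then -7 − z = -7 − (z₀ + w) = (-7 − z₀) − w = -11 − w.
f(z) = 1/(-11 − w)^2 = (1/(-11)^2) · (1 − w/(-11))^{−2}.
By the binomial series (1−u)^{−2} = Σ_{n≥0} C(n+1, 1) u^n for |u|<1, with u = w/(-11):
  c_n = C(n+1, 1) / (-11)^(n+2).
  c_0 = 1/(-11)^2 = 1/121.
  c_1 = 2/(-11)^3 = -2/1331.
  c_2 = 3/(-11)^4 = 3/14641.
The series is valid for |w/d| < 1, i.e. |z − z₀| < |d|.
Radius of convergence: R = |-7 − z₀| = |-11| = 11 (distance from z₀ to the singularity z = -7).

c_0 = 1/121, c_1 = -2/1331, c_2 = 3/14641; R = 11.


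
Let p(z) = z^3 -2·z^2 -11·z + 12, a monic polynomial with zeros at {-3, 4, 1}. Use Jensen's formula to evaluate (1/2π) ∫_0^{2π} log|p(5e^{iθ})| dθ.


Zeros: -3, 1, 4; r = 5.
Inside |z| < r: -3, 1, 4. Outside (|z| ≥ r): ∅.
p(0) = 12, so log|p(0)| = log(12) = 2.4849.
Apply Jensen: I(r) = log|p(0)| + Σ_k log(r/|z_k|), summed over zeros inside |z| < r.
  log(r/|z_k|) for z_k = -3: log(5/3) = 0.5108
  log(r/|z_k|) for z_k = 4: log(5/4) = 0.2231
  log(r/|z_k|) for z_k = 1: log(5/1) = 1.6094
Sum over inside zeros: 2.3434.
I(r) = log|p(0)| + (inside sum) = 2.4849 + 2.3434 = 4.8283.
Closed form (all zeros inside, monic): I(r) = n·log(r) = 3·log(5) = 4.8283. ✓

I(r) ≈ 4.8283.


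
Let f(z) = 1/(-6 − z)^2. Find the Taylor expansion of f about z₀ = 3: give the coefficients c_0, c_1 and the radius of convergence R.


Let w = z − z₀, so z = z₀ + w.
Then -6 − z = -6 − (z₀ + w) = (-6 − z₀) − w = -9 − w.
f(z) = 1/(-9 − w)^2 = (1/(-9)^2) · (1 − w/(-9))^{−2}.
By the binomial series (1−u)^{−2} = Σ_{n≥0} C(n+1, 1) u^n for |u|<1, with u = w/(-9):
  c_n = C(n+1, 1) / (-9)^(n+2).
  c_0 = 1/(-9)^2 = 1/81.
  c_1 = 2/(-9)^3 = -2/729.
The series is valid for |w/d| < 1, i.e. |z − z₀| < |d|.
Radius of convergence: R = |-6 − z₀| = |-9| = 9 (distance from z₀ to the singularity z = -6).

c_0 = 1/81, c_1 = -2/729; R = 9.


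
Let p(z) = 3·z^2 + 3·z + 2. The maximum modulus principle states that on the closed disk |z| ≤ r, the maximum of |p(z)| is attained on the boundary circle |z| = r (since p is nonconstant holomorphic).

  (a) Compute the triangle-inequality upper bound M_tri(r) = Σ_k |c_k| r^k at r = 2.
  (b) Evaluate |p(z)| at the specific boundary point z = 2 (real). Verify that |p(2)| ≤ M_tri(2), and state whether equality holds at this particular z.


Coefficients: c_0 = 2, c_1 = 3, c_2 = 3. Radius r = 2.
Part (a). Triangle bound: M_tri(r) = Σ_k |c_k| r^k
  = |2|·2^0 + |3|·2^1 + |3|·2^2
  = 2 + 6 + 12 = 20.
This bounds M(r) := max_{|z|=r} |p(z)| from above; equality holds iff all terms c_k z^k can be made to align in phase at a single z on |z|=r.
Part (b). At z = 2 (real, on the circle |z| = r):
  p(2) = (2)·2^0 + (3)·2^1 + (3)·2^2 = 20.
  |p(2)| = 20.
Since all nonzero coefficients share the same sign, |p(2)| = 20 = M_tri(2); the triangle bound is attained at z = 2, so in fact M(r) = 20.

M_tri(2) = 20; |p(2)| = 20; equality at z=2: yes.


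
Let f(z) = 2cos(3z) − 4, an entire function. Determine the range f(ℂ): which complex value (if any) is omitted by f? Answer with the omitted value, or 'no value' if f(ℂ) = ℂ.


Little Picard bounds the complement of f(ℂ) to at most one point.
cos is entire and surjective onto ℂ: for every w ∈ ℂ, cos(ζ) = w has a solution ζ ∈ ℂ (e.g., via the complex inverse arccos). With ζ = 3z this gives z = ζ/(3). Then 2·cos(3z) takes every value in 2·ℂ = ℂ, and adding -4 is a bijection of ℂ. So f is surjective and omits no value. (Note: only on the real line is cos bounded by [−1, 1].)

Omitted value: no value.


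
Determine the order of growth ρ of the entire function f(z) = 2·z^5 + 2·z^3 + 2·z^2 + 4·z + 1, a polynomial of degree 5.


|f(z)| ≤ Σ|c_k|·r^k = O(r^5) as r → ∞. Polynomial growth is O(e^{r^ε}) for every ε > 0 (since r^5/e^{r^ε} → 0), so ρ ≤ ε for all ε > 0, i.e. ρ = 0. Every nonconstant polynomial has order 0.
Therefore ρ = 0.

Order ρ = 0.


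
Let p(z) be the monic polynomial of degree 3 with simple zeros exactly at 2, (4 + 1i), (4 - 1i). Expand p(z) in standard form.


The polynomial is p(z) = ∏_{α ∈ S} (z − α), where S = {2, (4 + 1i), (4 - 1i)}.
Expanding the product yields: p(z) = z^3 -10·z^2 + 33·z -34.
Note conjugate pairs combine to real quadratics: (z − (4+1i))(z − (4−1i)) = z² − 8z + 17.
The resulting polynomial has degree 3 and real coefficients as required.

p(z) = z^3 -10·z^2 + 33·z -34.


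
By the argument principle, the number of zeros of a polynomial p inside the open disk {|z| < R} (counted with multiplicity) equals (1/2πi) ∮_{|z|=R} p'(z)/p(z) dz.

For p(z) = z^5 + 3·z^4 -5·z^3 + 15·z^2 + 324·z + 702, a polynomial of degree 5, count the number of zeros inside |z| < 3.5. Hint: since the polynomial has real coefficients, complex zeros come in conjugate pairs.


The zeros of p are: -3, (3 + 3i), (3 - 3i), (-3 + 2i), (-3 - 2i).
Their magnitudes are: 3, 4.243, 4.243, 3.606, 3.606.
Zeros with |z| < R = 3.5: -3.
Count = 1.
By the argument principle, (1/2πi) ∮_{|z|=R} p'(z)/p(z) dz equals exactly this count.

Number of zeros inside |z| < 3.5: 1.


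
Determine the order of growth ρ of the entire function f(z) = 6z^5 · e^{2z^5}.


M(r) = max_{|z|=r} |6|·|z|^5·|e^{2z^5}| = 6·r^5 · e^{2r^5} (the factors attain their maxima compatibly on |z|=r). Then log M(r) = log 6 + 5·log r + 2r^5, dominated by the last term, so log log M(r) ~ 5·log r. The polynomial factor 6z^5 contributes only a log r term and does not affect the order. ρ = 5.
Therefore ρ = 5.

Order ρ = 5.


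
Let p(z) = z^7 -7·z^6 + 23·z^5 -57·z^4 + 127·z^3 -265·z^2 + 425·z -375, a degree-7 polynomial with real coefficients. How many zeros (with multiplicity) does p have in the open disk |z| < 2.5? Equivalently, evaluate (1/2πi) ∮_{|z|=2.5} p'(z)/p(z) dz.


The zeros of p are: (1 + 2i), (1 - 2i), 3, (2 + 1i), (2 - 1i), (-1 + 2i), (-1 - 2i).
Their magnitudes are: 2.236, 2.236, 3, 2.236, 2.236, 2.236, 2.236.
Zeros with |z| < R = 2.5: (1 + 2i), (1 - 2i), (2 + 1i), (2 - 1i), (-1 + 2i), (-1 - 2i).
Count = 6.
By the argument principle, (1/2πi) ∮_{|z|=R} p'(z)/p(z) dz equals exactly this count.

Number of zeros inside |z| < 2.5: 6.


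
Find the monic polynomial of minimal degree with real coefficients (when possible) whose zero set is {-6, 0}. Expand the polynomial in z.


The polynomial is p(z) = ∏_{α ∈ S} (z − α), where S = {-6, 0}.
Expanding the product yields: p(z) = z^2 + 6·z.
The resulting polynomial has degree 2 and real coefficients as required.

p(z) = z^2 + 6·z.


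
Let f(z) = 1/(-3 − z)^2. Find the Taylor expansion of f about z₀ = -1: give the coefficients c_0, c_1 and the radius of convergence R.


Let w = z − z₀, so z = z₀ + w.
Then -3 − z = -3 − (z₀ + w) = (-3 − z₀) − w = -2 − w.
f(z) = 1/(-2 − w)^2 = (1/(-2)^2) · (1 − w/(-2))^{−2}.
By the binomial series (1−u)^{−2} = Σ_{n≥0} C(n+1, 1) u^n for |u|<1, with u = w/(-2):
  c_n = C(n+1, 1) / (-2)^(n+2).
  c_0 = 1/(-2)^2 = 1/4.
  c_1 = 2/(-2)^3 = -1/4.
The series is valid for |w/d| < 1, i.e. |z − z₀| < |d|.
Radius of convergence: R = |-3 − z₀| = |-2| = 2 (distance from z₀ to the singularity z = -3).

c_0 = 1/4, c_1 = -1/4; R = 2.


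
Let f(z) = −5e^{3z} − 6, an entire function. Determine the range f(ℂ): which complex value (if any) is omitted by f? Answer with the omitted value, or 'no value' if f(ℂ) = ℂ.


Little Picard bounds the complement of f(ℂ) to at most one point.
e^{3z} is never zero on ℂ, so -5·e^{3z} takes every value in ℂ ∖ {0}. Adding -6 shifts the range to ℂ ∖ {-6}. Thus f omits exactly the value -6.

Omitted value: -6.


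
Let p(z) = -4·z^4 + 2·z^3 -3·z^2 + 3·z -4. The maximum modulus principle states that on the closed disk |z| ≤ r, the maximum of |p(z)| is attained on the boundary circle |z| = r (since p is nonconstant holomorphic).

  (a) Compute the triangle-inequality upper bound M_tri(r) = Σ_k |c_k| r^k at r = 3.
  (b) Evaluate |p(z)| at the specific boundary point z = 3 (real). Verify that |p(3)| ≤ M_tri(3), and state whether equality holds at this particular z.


Coefficients: c_0 = -4, c_1 = 3, c_2 = -3, c_3 = 2, c_4 = -4. Radius r = 3.
Part (a). Triangle bound: M_tri(r) = Σ_k |c_k| r^k
  = |-4|·3^0 + |3|·3^1 + |-3|·3^2 + |2|·3^3 + |-4|·3^4
  = 4 + 9 + 27 + 54 + 324 = 418.
This bounds M(r) := max_{|z|=r} |p(z)| from above; equality holds iff all terms c_k z^k can be made to align in phase at a single z on |z|=r.
Part (b). At z = 3 (real, on the circle |z| = r):
  p(3) = (-4)·3^0 + (3)·3^1 + (-3)·3^2 + (2)·3^3 + (-4)·3^4 = -292.
  |p(3)| = 292.
Check: |p(3)| = 292 ≤ 418 = M_tri(3). ✓ Equality does not hold at z = 3 (the coefficients have mixed signs, so the terms do not all align in phase there).

M_tri(3) = 418; |p(3)| = 292; equality at z=3: no.


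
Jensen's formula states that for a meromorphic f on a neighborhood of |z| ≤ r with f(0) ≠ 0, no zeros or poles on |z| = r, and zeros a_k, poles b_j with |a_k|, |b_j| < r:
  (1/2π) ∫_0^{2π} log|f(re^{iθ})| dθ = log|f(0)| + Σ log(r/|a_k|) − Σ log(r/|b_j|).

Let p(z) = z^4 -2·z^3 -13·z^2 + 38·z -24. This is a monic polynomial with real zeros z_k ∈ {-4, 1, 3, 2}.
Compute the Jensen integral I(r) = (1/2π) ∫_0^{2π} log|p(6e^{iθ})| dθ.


Zeros: -4, 1, 2, 3; r = 6.
Inside |z| < r: -4, 1, 2, 3. Outside (|z| ≥ r): ∅.
p(0) = -24, so log|p(0)| = log(24) = 3.1781.
Apply Jensen: I(r) = log|p(0)| + Σ_k log(r/|z_k|), summed over zeros inside |z| < r.
  log(r/|z_k|) for z_k = -4: log(6/4) = 0.4055
  log(r/|z_k|) for z_k = 1: log(6/1) = 1.7918
  log(r/|z_k|) for z_k = 3: log(6/3) = 0.6931
  log(r/|z_k|) for z_k = 2: log(6/2) = 1.0986
Sum over inside zeros: 3.9890.
I(r) = log|p(0)| + (inside sum) = 3.1781 + 3.9890 = 7.1670.
Closed form (all zeros inside, monic): I(r) = n·log(r) = 4·log(6) = 7.1670. ✓

I(r) ≈ 7.1670.


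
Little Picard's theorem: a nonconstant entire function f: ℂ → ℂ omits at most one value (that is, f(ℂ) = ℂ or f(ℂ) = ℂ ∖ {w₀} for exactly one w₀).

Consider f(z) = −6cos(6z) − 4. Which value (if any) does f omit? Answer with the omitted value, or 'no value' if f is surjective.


Little Picard bounds the complement of f(ℂ) to at most one point.
cos is entire and surjective onto ℂ: for every w ∈ ℂ, cos(ζ) = w has a solution ζ ∈ ℂ (e.g., via the complex inverse arccos). With ζ = 6z this gives z = ζ/(6). Then -6·cos(6z) takes every value in -6·ℂ = ℂ, and adding -4 is a bijection of ℂ. So f is surjective and omits no value. (Note: only on the real line is cos bounded by [−1, 1].)

Omitted value: no value.


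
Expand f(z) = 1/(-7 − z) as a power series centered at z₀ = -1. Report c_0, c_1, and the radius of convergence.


Let w = z − z₀, so z = z₀ + w.
Then -7 − z = -7 − (z₀ + w) = (-7 − z₀) − w = -6 − w.
f(z) = 1/(-6 − w) = (1/(-6)) · 1/(1 − w/(-6)) = Σ_{n≥0} w^n / (-6)^(n+1).
So c_n = 1/(-6)^(n+1):
  c_0 = 1/(-6)^1 = -1/6.
  c_1 = 1/(-6)^2 = 1/36.
The series is valid for |w/d| < 1, i.e. |z − z₀| < |d|.
Radius of convergence: R = |-7 − z₀| = |-6| = 6 (distance from z₀ to the singularity z = -7).

c_0 = -1/6, c_1 = 1/36; R = 6.


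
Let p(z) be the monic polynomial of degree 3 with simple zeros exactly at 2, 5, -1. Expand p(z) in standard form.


The polynomial is p(z) = ∏_{α ∈ S} (z − α), where S = {2, 5, -1}.
Expanding the product yields: p(z) = z^3 -6·z^2 + 3·z + 10.
The resulting polynomial has degree 3 and real coefficients as required.

p(z) = z^3 -6·z^2 + 3·z + 10.


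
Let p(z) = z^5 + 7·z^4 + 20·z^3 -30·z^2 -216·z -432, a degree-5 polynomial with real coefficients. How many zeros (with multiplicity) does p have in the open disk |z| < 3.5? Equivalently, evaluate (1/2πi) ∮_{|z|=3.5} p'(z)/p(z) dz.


The zeros of p are: 3, (-2 + 2i), (-2 - 2i), (-3 + 3i), (-3 - 3i).
Their magnitudes are: 3, 2.828, 2.828, 4.243, 4.243.
Zeros with |z| < R = 3.5: 3, (-2 + 2i), (-2 - 2i).
Count = 3.
By the argument principle, (1/2πi) ∮_{|z|=R} p'(z)/p(z) dz equals exactly this count.

Number of zeros inside |z| < 3.5: 3.
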